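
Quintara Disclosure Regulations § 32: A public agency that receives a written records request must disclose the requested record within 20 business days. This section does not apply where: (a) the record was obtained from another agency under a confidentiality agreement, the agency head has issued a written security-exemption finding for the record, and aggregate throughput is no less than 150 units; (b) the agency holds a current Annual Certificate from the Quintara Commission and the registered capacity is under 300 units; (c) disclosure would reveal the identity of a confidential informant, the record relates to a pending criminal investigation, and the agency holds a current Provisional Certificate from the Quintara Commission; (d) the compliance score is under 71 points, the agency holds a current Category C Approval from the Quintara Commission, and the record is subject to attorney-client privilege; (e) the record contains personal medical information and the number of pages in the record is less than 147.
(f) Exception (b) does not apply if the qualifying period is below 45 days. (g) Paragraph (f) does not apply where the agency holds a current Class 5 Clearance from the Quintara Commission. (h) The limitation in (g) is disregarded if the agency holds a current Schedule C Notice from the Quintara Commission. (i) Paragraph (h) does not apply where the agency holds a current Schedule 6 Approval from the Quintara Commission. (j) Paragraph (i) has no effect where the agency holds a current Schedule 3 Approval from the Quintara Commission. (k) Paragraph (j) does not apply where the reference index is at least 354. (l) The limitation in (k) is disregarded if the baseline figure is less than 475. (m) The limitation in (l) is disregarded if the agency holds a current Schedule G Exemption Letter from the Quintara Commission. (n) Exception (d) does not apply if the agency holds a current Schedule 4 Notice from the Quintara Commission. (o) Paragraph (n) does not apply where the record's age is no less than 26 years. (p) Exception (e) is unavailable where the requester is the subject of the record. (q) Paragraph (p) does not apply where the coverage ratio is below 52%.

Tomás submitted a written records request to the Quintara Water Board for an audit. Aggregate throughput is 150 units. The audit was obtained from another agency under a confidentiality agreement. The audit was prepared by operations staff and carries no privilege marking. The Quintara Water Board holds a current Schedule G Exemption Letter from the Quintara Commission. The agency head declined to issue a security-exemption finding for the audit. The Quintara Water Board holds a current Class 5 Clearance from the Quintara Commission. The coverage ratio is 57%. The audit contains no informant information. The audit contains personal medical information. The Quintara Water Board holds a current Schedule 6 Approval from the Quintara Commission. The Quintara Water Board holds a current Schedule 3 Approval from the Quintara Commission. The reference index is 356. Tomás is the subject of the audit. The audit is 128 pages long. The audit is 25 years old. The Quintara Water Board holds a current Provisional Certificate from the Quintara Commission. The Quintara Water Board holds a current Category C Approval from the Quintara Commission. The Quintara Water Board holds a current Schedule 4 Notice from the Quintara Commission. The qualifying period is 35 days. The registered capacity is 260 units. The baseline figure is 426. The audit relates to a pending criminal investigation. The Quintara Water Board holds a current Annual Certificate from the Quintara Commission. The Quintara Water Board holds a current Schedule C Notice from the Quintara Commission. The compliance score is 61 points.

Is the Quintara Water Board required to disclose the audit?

Exception (a) fails — the agency head declined to issue a security-exemption finding.
Exception (b)'s conditions are all satisfied: a current Annual Certificate is held; the registered capacity is 260 units, under the 300 units limit. Under paragraphs (f)–(m): (f) is triggered (the qualifying period is 35 days, below the 45 days limit), but yields to (g): (g) operates against (f): a current Class 5 Clearance is held. (h) applies (a current Schedule C Notice is held), but yields to (i): (i) is engaged — a current Schedule 6 Approval is held. (j) applies (a current Schedule 3 Approval is held), but is overridden by (k): (k) operates — the reference index is 356, meeting the 354 threshold. (l) is engaged (the baseline figure is 426, less than the 475 limit), but is itself disapplied by (m): (m) applies — a current Schedule G Exemption Letter is held. So (b) applies.
Exception (c) does not apply: the audit contains no informant information.
Exception (d) requires that the record is subject to attorney-client privilege; but the audit carries no privilege marking, so (d) is unavailable.
All of (e)'s requirements are met (the audit contains personal medical information; the number of pages in the record is 128, less than the 147 limit). Turning to paragraphs (p)–(q): (p) is engaged — Tomás is the subject of the audit. (q) is inapplicable (the coverage ratio is 57%, not below 52%), so (p) stands. So (e) is unavailable.

No — exception (b) applies; the Quintara Water Board is not required to disclose the audit.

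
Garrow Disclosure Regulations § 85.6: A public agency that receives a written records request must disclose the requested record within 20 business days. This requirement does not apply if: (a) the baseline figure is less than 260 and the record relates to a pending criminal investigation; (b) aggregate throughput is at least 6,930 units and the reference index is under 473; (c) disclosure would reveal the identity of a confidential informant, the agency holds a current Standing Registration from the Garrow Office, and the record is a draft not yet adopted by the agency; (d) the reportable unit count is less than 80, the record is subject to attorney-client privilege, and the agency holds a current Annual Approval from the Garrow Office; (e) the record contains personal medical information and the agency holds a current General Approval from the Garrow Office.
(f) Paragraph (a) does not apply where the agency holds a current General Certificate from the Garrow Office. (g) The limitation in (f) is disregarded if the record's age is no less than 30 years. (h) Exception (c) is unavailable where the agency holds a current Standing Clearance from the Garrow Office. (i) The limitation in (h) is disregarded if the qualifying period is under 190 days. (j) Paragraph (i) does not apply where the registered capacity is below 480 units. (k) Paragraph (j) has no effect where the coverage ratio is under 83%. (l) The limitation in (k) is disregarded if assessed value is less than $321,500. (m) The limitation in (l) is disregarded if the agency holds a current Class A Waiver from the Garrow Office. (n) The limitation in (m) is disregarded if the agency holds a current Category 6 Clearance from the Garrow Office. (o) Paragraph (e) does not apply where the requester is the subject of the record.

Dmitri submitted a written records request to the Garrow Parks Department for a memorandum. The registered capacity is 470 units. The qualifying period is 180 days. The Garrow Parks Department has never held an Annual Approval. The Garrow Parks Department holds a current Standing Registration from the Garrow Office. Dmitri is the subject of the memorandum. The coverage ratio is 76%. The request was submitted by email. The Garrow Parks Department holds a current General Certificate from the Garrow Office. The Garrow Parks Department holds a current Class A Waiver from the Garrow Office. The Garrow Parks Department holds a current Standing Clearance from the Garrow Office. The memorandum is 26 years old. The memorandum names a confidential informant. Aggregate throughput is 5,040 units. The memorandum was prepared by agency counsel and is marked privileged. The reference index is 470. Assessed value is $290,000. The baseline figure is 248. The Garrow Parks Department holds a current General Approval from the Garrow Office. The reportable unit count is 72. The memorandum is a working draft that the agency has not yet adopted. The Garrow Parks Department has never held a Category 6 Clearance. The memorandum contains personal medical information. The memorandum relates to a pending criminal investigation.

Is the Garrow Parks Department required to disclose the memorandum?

Exception (a): the baseline figure is 248, less than the 260 limit; the memorandum relates to a pending investigation — every condition holds. But applying paragraphs (f)–(g): (f) operates against (a): a current General Certificate is held. (g), which would lift (f), does not operate here — the record's age is 26 years, short of 30 years. (a) is therefore removed.
Exception (b) does not apply: aggregate throughput is 5,040 units, short of 6,930 units.
Exception (c): the memorandum names a confidential informant; a current Standing Registration is held; the memorandum is an unadopted draft — every condition holds. Considering the limiting provisions: (h) would limit (c) — a current Standing Clearance is held — but (i) sets (h) aside: (i) is triggered — the qualifying period is 180 days, under the 190 days limit. (j) is triggered (the registered capacity is 470 units, below the 480 units limit), but yields to (k): (k) operates against (j): the coverage ratio is 76%, under the 83% limit. (l) would limit (k) — assessed value is $290,000, less than the $321,500 limit — but (m) sets (l) aside: (m) is triggered — a current Class A Waiver is held. (n), which would lift (m), does not operate here — no current Category 6 Clearance is held. So (c) applies.
Exception (d) does not apply: there is no Annual Approval in force.
Exception (e) is satisfied on its face — the memorandum contains personal medical information; a current General Approval is held. But applying paragraph (o): (o) operates against (e): Dmitri is the subject of the memorandum. So (e) is unavailable.

No — exception (c) applies; the Garrow Parks Department is not required to disclose the memorandum.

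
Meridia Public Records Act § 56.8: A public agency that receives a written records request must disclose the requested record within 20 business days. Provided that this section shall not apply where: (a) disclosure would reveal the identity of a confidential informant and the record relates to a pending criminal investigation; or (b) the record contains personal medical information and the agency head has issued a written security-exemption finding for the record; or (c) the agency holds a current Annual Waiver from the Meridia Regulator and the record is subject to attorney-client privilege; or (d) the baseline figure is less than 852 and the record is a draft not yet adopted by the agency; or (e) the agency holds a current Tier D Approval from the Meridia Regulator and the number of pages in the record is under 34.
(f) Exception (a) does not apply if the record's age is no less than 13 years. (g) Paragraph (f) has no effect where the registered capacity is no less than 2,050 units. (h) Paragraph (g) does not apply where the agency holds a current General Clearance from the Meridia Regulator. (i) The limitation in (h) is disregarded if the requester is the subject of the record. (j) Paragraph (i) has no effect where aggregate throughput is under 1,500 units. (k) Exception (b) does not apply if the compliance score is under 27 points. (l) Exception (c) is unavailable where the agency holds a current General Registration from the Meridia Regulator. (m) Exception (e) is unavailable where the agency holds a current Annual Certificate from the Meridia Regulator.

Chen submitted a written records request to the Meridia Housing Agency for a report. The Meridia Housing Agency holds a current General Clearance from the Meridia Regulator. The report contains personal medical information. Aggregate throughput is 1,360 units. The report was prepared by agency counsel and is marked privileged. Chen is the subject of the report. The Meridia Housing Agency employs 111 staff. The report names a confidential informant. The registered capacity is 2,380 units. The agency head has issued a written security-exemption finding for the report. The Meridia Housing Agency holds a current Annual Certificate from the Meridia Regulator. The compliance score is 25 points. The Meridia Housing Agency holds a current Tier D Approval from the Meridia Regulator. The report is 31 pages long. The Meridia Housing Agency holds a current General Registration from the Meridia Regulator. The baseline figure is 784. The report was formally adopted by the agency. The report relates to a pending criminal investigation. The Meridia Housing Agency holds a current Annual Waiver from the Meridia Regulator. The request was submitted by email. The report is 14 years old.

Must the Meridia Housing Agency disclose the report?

All of (a)'s requirements are met (the report names a confidential informant; the report relates to a pending investigation). Turning to paragraphs (f)–(j): (f) operates against (a): the record's age is 14 years, meeting the 13 years threshold. (g) would limit (f) — the registered capacity is 2,380 units, meeting the 2,050 units threshold — but (h) sets (g) aside: (h) operates against (g): a current General Clearance is held. (i) would limit (h) — Chen is the subject of the report — but (j) sets (i) aside: (j) operates against (i): aggregate throughput is 1,360 units, under the 1,500 units limit. (a) is therefore removed.
All of (b)'s requirements are met (the report contains personal medical information; a written security-exemption finding has been issued). But: (k) is engaged — the compliance score is 25 points, under the 27 points limit. So (b) is unavailable.
All of (c)'s requirements are met (a current Annual Waiver is held; the report is privileged). Turning to paragraph (l): (l) operates against (c): a current General Registration is held. (c) is therefore removed.
Exception (d) requires that the record is a draft not yet adopted by the agency; but the report has been formally adopted, so (d) is unavailable.
Exception (e) is satisfied on its face — a current Tier D Approval is held; the number of pages in the record is 31, under the 34 limit. But applying paragraph (m): (m) applies — a current Annual Certificate is held. (e) is therefore removed.
No exception is made out. the Meridia Housing Agency falls within the general rule.

Yes — the Meridia Housing Agency must disclose the report.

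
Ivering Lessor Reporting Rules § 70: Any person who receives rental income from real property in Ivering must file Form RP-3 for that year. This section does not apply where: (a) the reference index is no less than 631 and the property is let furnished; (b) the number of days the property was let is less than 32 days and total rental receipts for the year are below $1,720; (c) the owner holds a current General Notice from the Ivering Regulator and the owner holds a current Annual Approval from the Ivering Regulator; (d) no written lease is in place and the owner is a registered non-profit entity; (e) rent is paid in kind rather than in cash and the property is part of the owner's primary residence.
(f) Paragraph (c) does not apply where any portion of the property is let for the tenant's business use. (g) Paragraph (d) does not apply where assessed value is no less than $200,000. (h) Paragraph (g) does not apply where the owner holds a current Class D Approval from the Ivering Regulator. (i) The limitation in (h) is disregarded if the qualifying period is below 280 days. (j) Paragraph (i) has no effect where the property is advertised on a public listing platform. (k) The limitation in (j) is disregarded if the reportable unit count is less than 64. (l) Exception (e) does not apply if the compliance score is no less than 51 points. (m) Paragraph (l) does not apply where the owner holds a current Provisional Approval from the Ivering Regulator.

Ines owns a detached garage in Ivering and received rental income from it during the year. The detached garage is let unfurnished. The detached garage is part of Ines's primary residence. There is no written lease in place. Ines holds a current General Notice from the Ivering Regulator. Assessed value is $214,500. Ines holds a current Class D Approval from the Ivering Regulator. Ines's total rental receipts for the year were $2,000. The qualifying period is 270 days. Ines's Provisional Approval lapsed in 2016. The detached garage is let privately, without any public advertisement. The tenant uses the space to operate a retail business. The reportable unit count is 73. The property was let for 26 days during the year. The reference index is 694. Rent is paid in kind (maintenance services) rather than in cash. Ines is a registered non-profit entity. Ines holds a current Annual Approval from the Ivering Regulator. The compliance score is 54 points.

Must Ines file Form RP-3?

Exception (a) fails — the property is let unfurnished.
Exception (b) fails — total rental receipts for the year are $2,000, not below $1,720.
Exception (c)'s conditions are all satisfied: a current General Notice is held; a current Annual Approval is held. But applying paragraph (f): (f) is triggered — the space is let for business use. So (c) is unavailable.
All of (d)'s requirements are met (there is no written lease; Ines is a registered non-profit). Turning to paragraphs (g)–(k): (g) operates against (d): assessed value is $214,500, meeting the $200,000 threshold. (h) is triggered (a current Class D Approval is held), but is set aside by (i): (i) operates against (h): the qualifying period is 270 days, below the 280 days limit. (j) is inapplicable (the property is let privately without advertisement), so (i) stands. Exception (d) does not apply.
Exception (e): rent is paid in kind; the detached garage is part of the primary residence — every condition holds. Turning to paragraphs (l)–(m): (l) operates — the compliance score is 54 points, meeting the 51 points threshold. (m) is not engaged (there is no Provisional Approval in force), so (l) stands. So (e) is unavailable.
No exception displaces § 70.

Yes — Ines must file Form RP-3.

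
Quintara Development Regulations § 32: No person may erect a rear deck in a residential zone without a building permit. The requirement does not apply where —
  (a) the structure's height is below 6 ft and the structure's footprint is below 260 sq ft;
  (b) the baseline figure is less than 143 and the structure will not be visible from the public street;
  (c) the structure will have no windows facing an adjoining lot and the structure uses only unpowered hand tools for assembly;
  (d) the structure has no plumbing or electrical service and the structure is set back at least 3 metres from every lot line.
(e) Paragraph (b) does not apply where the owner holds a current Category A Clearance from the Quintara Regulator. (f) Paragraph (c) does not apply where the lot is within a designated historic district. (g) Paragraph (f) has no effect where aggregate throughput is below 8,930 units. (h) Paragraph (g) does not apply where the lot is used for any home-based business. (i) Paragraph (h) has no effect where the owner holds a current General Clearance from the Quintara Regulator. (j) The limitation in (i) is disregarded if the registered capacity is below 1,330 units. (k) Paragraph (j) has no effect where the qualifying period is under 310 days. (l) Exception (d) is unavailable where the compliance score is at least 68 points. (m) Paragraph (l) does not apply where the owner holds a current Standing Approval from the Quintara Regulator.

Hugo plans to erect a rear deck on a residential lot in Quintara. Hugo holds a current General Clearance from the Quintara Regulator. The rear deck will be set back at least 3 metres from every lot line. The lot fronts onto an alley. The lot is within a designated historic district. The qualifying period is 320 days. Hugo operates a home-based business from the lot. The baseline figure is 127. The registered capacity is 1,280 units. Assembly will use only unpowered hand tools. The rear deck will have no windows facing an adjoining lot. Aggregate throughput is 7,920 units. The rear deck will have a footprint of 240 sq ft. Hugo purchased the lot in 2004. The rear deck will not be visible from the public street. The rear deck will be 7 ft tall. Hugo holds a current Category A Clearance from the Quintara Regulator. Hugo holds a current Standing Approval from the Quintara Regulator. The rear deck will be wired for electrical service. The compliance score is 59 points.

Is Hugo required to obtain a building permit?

Yes — Hugo must obtain a building permit.

Exception (a) does not apply: the structure's height is 7 ft, not below 6 ft.
Exception (b): the baseline figure is 127, less than the 143 limit; the structure will not be visible from the street — every condition holds. But: (e) is engaged — a current Category A Clearance is held. Exception (b) does not apply.
Exception (c) is satisfied on its face — no windows face an adjoining lot; assembly uses only hand tools. But applying paragraphs (f)–(k): (f) operates against (c): the lot is in a historic district. (g) is triggered (aggregate throughput is 7,920 units, below the 8,930 units limit), but is displaced by (h): (h) operates against (g): a home-based business operates on the lot. (i) would limit (h) — a current General Clearance is held — but (j) sets (i) aside: (j) is triggered — the registered capacity is 1,280 units, below the 1,330 units limit. (k) is not triggered (the qualifying period is 320 days, not under 310 days), so (j) stands. (c) is therefore removed.
Exception (d) fails — electrical service is planned.
None of the exceptions is available; § 32 applies in full.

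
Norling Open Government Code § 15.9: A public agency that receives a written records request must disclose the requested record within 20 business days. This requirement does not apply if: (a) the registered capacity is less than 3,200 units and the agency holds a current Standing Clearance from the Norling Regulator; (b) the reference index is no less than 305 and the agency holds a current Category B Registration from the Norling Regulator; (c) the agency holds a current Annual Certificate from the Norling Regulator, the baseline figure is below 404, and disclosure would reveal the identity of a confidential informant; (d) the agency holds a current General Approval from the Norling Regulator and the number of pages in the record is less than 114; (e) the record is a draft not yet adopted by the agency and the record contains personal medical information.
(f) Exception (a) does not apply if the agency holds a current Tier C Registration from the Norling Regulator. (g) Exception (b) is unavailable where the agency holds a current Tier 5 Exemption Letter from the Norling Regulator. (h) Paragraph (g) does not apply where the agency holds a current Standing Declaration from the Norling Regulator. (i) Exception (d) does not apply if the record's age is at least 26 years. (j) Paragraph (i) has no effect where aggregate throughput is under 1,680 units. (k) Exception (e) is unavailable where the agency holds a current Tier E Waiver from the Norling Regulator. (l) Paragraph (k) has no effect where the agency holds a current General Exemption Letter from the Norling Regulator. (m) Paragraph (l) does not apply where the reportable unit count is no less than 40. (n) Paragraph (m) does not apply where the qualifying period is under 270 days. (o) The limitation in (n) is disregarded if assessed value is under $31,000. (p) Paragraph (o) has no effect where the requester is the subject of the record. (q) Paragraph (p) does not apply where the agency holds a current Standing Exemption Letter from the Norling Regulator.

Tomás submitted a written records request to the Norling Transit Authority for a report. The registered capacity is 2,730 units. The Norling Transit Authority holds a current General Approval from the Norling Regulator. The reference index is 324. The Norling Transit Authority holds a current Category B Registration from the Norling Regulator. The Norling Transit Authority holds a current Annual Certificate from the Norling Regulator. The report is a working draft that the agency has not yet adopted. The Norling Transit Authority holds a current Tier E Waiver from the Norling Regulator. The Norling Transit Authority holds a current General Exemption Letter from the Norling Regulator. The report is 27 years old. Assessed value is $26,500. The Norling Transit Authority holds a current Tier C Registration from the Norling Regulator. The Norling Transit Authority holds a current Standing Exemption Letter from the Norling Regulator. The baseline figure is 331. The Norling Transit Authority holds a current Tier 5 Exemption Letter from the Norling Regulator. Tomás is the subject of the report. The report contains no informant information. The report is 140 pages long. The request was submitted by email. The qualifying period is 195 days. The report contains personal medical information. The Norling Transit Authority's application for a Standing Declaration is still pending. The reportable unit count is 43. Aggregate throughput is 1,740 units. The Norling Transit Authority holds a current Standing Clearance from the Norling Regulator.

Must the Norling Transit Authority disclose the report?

All of (a)'s requirements are met (the registered capacity is 2,730 units, less than the 3,200 units limit; a current Standing Clearance is held). Turning to paragraph (f): (f) operates against (a): a current Tier C Registration is held. (a) is therefore removed.
All of (b)'s requirements are met (the reference index is 324, meeting the 305 threshold; a current Category B Registration is held). However, paragraphs (g)–(h) must be considered: (g) is engaged — a current Tier 5 Exemption Letter is held. (h) is not engaged (there is no Standing Declaration in force), so (g) stands. So (b) is unavailable.
Exception (c) does not apply: the report contains no informant information.
Exception (d) fails — the number of pages in the record is 140, not less than 114.
Exception (e): the report is an unadopted draft; the report contains personal medical information — every condition holds. But applying paragraphs (k)–(q): (k) operates — a current Tier E Waiver is held. (l) is engaged (a current General Exemption Letter is held), but is set aside by (m): (m) operates against (l): the reportable unit count is 43, meeting the 40 threshold. (n) would limit (m) — the qualifying period is 195 days, under the 270 days limit — but (o) sets (n) aside: (o) operates against (n): assessed value is $26,500, under the $31,000 limit. (p) would limit (o) — Tomás is the subject of the report — but (q) sets (p) aside: (q) is triggered — a current Standing Exemption Letter is held. So (e) is unavailable.
No exception applies. The general rule governs.

Yes — the Norling Transit Authority must disclose the report.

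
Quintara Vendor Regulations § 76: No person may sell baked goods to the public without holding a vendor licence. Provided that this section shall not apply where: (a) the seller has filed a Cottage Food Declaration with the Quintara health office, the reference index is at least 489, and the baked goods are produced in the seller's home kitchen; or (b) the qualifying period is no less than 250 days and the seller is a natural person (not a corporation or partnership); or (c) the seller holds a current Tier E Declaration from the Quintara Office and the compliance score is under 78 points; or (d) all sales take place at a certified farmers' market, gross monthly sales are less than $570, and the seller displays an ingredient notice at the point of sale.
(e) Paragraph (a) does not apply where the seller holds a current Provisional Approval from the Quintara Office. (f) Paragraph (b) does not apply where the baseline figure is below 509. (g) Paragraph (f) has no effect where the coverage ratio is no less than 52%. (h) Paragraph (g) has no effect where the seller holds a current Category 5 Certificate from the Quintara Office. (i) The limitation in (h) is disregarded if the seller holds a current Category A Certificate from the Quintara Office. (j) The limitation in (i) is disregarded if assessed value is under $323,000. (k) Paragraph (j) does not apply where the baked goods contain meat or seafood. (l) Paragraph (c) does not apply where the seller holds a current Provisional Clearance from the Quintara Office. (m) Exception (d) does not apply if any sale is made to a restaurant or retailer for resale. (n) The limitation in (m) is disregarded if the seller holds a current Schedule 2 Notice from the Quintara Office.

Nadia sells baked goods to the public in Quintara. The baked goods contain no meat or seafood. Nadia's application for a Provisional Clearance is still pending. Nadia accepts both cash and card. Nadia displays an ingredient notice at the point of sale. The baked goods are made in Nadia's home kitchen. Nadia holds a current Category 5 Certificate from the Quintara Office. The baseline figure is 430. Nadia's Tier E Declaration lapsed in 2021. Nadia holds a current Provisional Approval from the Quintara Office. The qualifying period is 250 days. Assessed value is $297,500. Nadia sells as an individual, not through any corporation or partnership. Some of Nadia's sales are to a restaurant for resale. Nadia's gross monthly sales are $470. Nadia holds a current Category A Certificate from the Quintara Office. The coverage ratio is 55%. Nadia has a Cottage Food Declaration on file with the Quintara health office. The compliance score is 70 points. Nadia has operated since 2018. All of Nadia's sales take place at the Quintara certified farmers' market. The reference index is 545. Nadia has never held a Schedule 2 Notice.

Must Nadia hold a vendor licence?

Yes — Nadia must hold a vendor licence.

Exception (a) is satisfied on its face — a Cottage Food Declaration is on file; the reference index is 545, meeting the 489 threshold; the baked goods are home-kitchen produced. But: (e) operates — a current Provisional Approval is held. Exception (a) does not apply.
Exception (b)'s conditions are all satisfied: the qualifying period is 250 days, meeting the 250 days threshold; the seller is a natural person. However, paragraphs (f)–(k) must be considered: (f) applies — the baseline figure is 430, below the 509 limit. (g) would limit (f) — the coverage ratio is 55%, meeting the 52% threshold — but (h) sets (g) aside: (h) operates against (g): a current Category 5 Certificate is held. (i) operates (a current Category A Certificate is held), but yields to (j): (j) is triggered — assessed value is $297,500, under the $323,000 limit. (k) does not operate here (the baked goods contain no meat or seafood), so (j) stands. (b) is therefore removed.
Exception (c) fails — there is no Tier E Declaration in force.
Exception (d) is satisfied on its face — all sales are at a certified farmers' market; gross monthly sales are $470, less than the $570 limit; an ingredient notice is displayed. But: (m) operates — some sales are to a restaurant for resale. (n), which would lift (m), is not engaged — no current Schedule 2 Notice is held. (d) is therefore removed.
None of the exceptions is available; § 76 applies in full.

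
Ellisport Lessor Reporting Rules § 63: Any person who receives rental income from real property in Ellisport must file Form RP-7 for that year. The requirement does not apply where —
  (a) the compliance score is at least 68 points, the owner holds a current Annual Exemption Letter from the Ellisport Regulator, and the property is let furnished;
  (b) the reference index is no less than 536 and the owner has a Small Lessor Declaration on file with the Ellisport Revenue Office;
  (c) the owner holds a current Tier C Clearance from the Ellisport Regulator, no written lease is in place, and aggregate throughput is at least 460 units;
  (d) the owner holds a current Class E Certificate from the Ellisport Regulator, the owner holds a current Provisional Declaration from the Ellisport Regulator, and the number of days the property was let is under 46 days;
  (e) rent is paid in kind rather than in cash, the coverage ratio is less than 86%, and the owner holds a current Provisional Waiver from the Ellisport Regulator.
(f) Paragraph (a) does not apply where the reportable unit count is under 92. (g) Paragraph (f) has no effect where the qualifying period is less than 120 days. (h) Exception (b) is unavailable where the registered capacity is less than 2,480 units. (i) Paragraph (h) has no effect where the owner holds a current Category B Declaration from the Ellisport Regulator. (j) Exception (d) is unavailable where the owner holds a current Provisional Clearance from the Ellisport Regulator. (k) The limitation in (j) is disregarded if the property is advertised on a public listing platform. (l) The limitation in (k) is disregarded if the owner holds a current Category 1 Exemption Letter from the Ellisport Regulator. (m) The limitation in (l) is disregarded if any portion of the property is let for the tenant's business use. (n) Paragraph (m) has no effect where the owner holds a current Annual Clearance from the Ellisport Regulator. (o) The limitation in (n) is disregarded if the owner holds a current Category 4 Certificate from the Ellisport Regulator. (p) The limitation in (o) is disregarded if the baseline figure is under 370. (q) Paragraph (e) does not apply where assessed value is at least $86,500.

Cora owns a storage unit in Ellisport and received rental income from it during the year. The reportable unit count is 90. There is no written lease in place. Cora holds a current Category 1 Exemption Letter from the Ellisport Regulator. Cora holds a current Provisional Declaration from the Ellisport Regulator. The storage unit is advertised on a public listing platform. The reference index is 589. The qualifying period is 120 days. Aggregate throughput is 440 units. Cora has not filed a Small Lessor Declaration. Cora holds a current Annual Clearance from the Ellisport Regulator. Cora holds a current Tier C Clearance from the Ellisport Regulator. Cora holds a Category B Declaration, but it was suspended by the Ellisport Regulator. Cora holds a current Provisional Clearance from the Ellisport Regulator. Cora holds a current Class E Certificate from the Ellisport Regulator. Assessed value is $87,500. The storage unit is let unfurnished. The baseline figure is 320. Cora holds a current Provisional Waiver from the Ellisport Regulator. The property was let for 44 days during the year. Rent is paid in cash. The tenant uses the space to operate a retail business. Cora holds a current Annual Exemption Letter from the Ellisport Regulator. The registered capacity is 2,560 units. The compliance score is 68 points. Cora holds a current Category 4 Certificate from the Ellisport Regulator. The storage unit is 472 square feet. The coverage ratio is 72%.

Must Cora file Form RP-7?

Yes — Cora must file Form RP-7.

Exception (a) fails — the property is let unfurnished.
Exception (b) fails — no Small Lessor Declaration is on file.
Exception (c) requires that aggregate throughput is at least 460 units; but aggregate throughput is 440 units, short of 460 units, so (c) is unavailable.
Exception (d)'s conditions are all satisfied: a current Class E Certificate is held; a current Provisional Declaration is held; the number of days the property was let is 44 days, under the 46 days limit. Turning to paragraphs (j)–(p): (j) operates — a current Provisional Clearance is held. (k) is engaged (the property is publicly advertised), but is overridden by (l): (l) operates against (k): a current Category 1 Exemption Letter is held. (m) applies (the space is let for business use), but is itself disapplied by (n): (n) operates against (m): a current Annual Clearance is held. (o) would limit (n) — a current Category 4 Certificate is held — but (p) sets (o) aside: (p) operates against (o): the baseline figure is 320, under the 370 limit. So (d) is unavailable.
Exception (e) fails — rent is paid in cash.
No exception is made out. Cora falls within the general rule.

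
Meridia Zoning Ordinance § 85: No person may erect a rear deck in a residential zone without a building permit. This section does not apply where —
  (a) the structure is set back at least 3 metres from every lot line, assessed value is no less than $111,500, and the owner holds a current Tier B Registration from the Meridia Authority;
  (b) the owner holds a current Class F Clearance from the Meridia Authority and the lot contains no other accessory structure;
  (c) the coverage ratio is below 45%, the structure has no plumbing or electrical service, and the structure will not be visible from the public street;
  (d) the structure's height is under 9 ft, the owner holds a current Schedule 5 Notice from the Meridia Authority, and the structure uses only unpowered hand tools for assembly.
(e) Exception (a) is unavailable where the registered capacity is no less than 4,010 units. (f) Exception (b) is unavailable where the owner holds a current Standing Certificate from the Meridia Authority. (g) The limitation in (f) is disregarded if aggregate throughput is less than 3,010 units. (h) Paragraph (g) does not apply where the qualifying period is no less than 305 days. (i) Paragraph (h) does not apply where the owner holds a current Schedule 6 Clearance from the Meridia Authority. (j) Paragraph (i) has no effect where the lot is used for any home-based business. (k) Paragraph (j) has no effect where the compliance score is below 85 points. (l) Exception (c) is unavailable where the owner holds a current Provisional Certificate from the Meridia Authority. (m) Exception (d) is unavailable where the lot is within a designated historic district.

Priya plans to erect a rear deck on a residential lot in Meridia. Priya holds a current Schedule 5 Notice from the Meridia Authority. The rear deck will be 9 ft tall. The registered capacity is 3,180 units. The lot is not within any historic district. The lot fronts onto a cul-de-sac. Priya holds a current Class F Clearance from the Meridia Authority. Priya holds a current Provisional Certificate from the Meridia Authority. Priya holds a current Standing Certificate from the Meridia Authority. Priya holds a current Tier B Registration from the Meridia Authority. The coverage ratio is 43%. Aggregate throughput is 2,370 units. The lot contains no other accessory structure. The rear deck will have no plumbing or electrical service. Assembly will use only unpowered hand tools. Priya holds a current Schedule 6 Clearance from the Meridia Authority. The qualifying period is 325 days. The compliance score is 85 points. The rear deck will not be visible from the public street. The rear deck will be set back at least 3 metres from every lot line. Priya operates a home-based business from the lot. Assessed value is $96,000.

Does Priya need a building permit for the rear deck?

Exception (a) requires that assessed value is no less than $111,500; but assessed value is $96,000, short of $111,500, so (a) is unavailable.
Exception (b): a current Class F Clearance is held; the lot has no other accessory structure — every condition holds. However, paragraphs (f)–(k) must be considered: (f) operates — a current Standing Certificate is held. (g) is engaged (aggregate throughput is 2,370 units, less than the 3,010 units limit), but is set aside by (h): (h) applies — the qualifying period is 325 days, meeting the 305 days threshold. (i) would limit (h) — a current Schedule 6 Clearance is held — but (j) sets (i) aside: (j) applies — a home-based business operates on the lot. (k), which would lift (j), does not operate here — the compliance score is 85 points, not below 85 points. Exception (b) does not apply.
Exception (c): the coverage ratio is 43%, below the 45% limit; there is no plumbing or electrical service; the structure will not be visible from the street — every condition holds. Turning to paragraph (l): (l) is engaged — a current Provisional Certificate is held. Exception (c) does not apply.
Exception (d) requires that the structure's height is under 9 ft; but the structure's height is 9 ft, not under 9 ft, so (d) is unavailable.
No exception is made out. Priya falls within the general rule.

Yes — Priya must obtain a building permit.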